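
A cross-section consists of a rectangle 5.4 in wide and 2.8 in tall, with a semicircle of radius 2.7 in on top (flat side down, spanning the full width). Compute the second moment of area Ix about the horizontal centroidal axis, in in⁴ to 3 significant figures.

Split into non-overlapping primitives; take the origin at the lower-left of the bounding box.
Rectangular body: 5.4 × 2.8, A = 15.12 in², y = 1.4 in, Ī = 9.8784 in⁴.
Semicircular cap: semicircle r = 2.7, A = 11.451 in², y = 3.9459 in, Ī = 5.8329 in⁴.
Centroid: ȳ = ΣA·y / ΣA = 2.4972 in.
Transfer each piece to the horizontal centroidal axis using Ī + A·d² with d = y − 2.4972:
  rectangular body: d = -1.0972 in → contributes +28.08 in⁴
  semicircular cap: d = 1.4487 in → contributes +29.867 in⁴
Total I = 57.947 in⁴.

Ix ≈ 57.9 in⁴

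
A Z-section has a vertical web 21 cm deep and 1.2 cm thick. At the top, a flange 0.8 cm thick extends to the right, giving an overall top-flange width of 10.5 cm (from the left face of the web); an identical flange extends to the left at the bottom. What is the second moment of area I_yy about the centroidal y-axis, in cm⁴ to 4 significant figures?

Treat the section as a set of non-overlapping primitives; coordinates are from the bounding-box lower-left.
Web: 1.2 × 21, A = 25.2 cm², x = 9.9 cm, Ī = 3.024 cm⁴.
Top flange (beyond web): 9.3 × 0.8, A = 7.44 cm², x = 15.15 cm, Ī = 53.6238 cm⁴.
Bottom flange (beyond web): 9.3 × 0.8, A = 7.44 cm², x = 4.65 cm, Ī = 53.6238 cm⁴.
Centroid: x̄ = ΣA·x / ΣA = 9.9 cm.
Transfer each piece to the centroidal y-axis using Ī + A·d² with d = x − 9.9:
  web: d = 0 cm → contributes +3.024 cm⁴
  top flange (beyond web): d = 5.25 cm → contributes +258.689 cm⁴
  bottom flange (beyond web): d = -5.25 cm → contributes +258.689 cm⁴
Total I = 520.402 cm⁴.

I_yy ≈ 520.4 cm⁴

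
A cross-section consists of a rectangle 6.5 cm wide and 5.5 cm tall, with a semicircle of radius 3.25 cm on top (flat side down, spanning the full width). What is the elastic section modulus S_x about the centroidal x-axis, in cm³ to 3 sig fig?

S_x ≈ 63.0 cm³

Treat the section as a set of non-overlapping primitives; coordinates are from the bounding-box lower-left.
Rectangular body: 6.5 × 5.5, A = 35.75 cm², y = 2.75 cm, Ī = 90.12 cm⁴.
Semicircular cap: semicircle r = 3.25, A = 16.592 cm², y = 6.8793 cm, Ī = 12.245 cm⁴.
Centroid: ȳ = ΣA·y / ΣA = 4.0589 cm.
Transfer each piece to the centroidal x-axis using Ī + A·d² with d = y − 4.0589:
  rectangular body: d = -1.3089 cm → contributes +151.37 cm⁴
  semicircular cap: d = 2.8204 cm → contributes +144.23 cm⁴
Total I = 295.6 cm⁴.
Extreme fibre distance c = 4.6911 cm; S = I/c = 63.013 cm³.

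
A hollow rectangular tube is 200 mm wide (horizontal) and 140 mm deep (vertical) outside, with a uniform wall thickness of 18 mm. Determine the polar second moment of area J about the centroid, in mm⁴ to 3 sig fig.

J ≈ 8.55 × 10⁷ mm⁴

Treat the section as a set of non-overlapping primitives; coordinates are from the bounding-box lower-left.
Outer rectangle: 200 × 140, A = 28 000 mm², y = 70 mm, Ī = 45 733 333 mm⁴.
Inner void (subtracted): 164 × 104, A = 17 056 mm², y = 70 mm, Ī = 15 373 141 mm⁴.
By symmetry the centroid is at mid-height, ȳ = 70 mm.
All pieces are centred on the centroidal x-axis, so I = ΣĪ (holes subtracted) = 30 360 192 mm⁴.
Repeating about the centroidal y-axis gives I_y = 55 105 152 mm⁴.
Polar second moment: J = I_x + I_y = 85 465 344 mm⁴.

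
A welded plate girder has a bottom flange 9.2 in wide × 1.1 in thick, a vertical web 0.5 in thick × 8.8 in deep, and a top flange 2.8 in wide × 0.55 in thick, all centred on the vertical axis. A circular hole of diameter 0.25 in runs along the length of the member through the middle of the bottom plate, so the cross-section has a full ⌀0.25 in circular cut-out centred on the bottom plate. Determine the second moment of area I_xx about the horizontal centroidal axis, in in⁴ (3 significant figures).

Split into non-overlapping primitives; take the origin at the lower-left of the bounding box.
Bottom plate: 9.2 × 1.1, A = 10.12 in², y = 0.55 in, Ī = 1.0204 in⁴.
Web plate: 0.5 × 8.8, A = 4.4 in², y = 5.5 in, Ī = 28.395 in⁴.
Top plate: 2.8 × 0.55, A = 1.54 in², y = 10.175 in, Ī = 0.038821 in⁴.
Hole (subtracted): ⌀0.25, A = 0.049087 in², y = 0.55 in, Ī = 0.00019175 in⁴.
Centroid: ȳ = ΣA·y / ΣA = 2.8361 in.
Transfer each piece to the horizontal centroidal axis using Ī + A·d² with d = y − 2.8361:
  bottom plate: d = -2.2861 in → contributes +53.91 in⁴
  web plate: d = 2.6639 in → contributes +59.619 in⁴
  top plate: d = 7.3389 in → contributes +82.982 in⁴
  hole: d = -2.2861 in → contributes −0.25673 in⁴
Total I = 196.25 in⁴.

I_xx ≈ 196 in⁴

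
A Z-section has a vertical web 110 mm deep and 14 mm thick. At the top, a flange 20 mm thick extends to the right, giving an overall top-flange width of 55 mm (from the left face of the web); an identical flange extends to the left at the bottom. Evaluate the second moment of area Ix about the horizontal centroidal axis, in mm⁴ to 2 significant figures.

Split into non-overlapping primitives; take the origin at the lower-left of the bounding box.
Web: 14 × 110, A = 1 540 mm², y = 55 mm, Ī = 1 552 833 mm⁴.
Top flange (beyond web): 41 × 20, A = 820 mm², y = 100 mm, Ī = 27 333 mm⁴.
Bottom flange (beyond web): 41 × 20, A = 820 mm², y = 10 mm, Ī = 27 333 mm⁴.
Centroid: ȳ = ΣA·y / ΣA = 55 mm.
Transfer each piece to the horizontal centroidal axis using Ī + A·d² with d = y − 55:
  web: d = 0 mm → contributes +1 552 833 mm⁴
  top flange (beyond web): d = 45 mm → contributes +1 687 833 mm⁴
  bottom flange (beyond web): d = -45 mm → contributes +1 687 833 mm⁴
Total I = 4 928 500 mm⁴.

Ix ≈ 4.9 × 10⁶ mm⁴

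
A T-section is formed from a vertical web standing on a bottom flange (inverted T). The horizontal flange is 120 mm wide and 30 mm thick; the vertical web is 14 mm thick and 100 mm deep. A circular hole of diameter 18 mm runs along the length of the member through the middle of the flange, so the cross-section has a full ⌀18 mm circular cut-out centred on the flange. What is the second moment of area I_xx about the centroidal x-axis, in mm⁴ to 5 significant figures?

Split into non-overlapping primitives; take the origin at the lower-left of the bounding box.
Flange: 120 × 30, A = 3 600 mm², y = 15 mm, Ī = 270 000 mm⁴.
Web: 14 × 100, A = 1 400 mm², y = 80 mm, Ī = 1 166 667 mm⁴.
Hole (subtracted): ⌀18, A = 254.469 mm², y = 15 mm, Ī = 5152.997 mm⁴.
Centroid: ȳ = ΣA·y / ΣA = 34.17594 mm.
Transfer each piece to the centroidal x-axis using Ī + A·d² with d = y − 34.17594:
  flange: d = -19.17594 mm → contributes +1 593 780 mm⁴
  web: d = 45.82406 mm → contributes +4 106 449 mm⁴
  hole: d = -19.17594 mm → contributes −98725.46 mm⁴
Total I = 5 601 503 mm⁴.

I_xx ≈ 5.6015 × 10⁶ mm⁴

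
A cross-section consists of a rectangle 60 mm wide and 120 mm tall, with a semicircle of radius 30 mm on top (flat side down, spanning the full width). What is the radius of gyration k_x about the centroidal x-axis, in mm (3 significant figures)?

k_x ≈ 41.7 mm

Break the section into simple shapes (no overlaps), measuring from the bottom-left corner of the bounding box.
Rectangular body: 60 × 120, A = 7 200 mm², y = 60 mm, Ī = 8 640 000 mm⁴.
Semicircular cap: semicircle r = 30, A = 1413.7 mm², y = 132.73 mm, Ī = 88 903 mm⁴.
Centroid: ȳ = ΣA·y / ΣA = 71.937 mm.
Transfer each piece to the centroidal x-axis using Ī + A·d² with d = y − 71.937:
  rectangular body: d = -11.937 mm → contributes +9 665 963 mm⁴
  semicircular cap: d = 60.795 mm → contributes +5 314 092 mm⁴
Total I = 14 980 055 mm⁴.
Radius of gyration: k = √(I/A) = √(14 980 055 / 8613.7) = 41.702 mm.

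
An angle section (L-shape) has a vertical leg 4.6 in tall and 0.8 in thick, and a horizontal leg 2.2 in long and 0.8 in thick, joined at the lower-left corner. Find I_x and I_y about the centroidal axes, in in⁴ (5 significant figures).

Split into non-overlapping primitives; take the origin at the lower-left of the bounding box.
Vertical leg: 0.8 × 4.6, A = 3.68 in², y = 2.3 in, Ī = 6.489067 in⁴.
Horizontal leg (remainder): 1.4 × 0.8, A = 1.12 in², y = 0.4 in, Ī = 0.05973333 in⁴.
Centroid: ȳ = ΣA·y / ΣA = 1.856667 in.
Transfer each piece to the centroidal x-axis using Ī + A·d² with d = y − 1.856667:
  vertical leg: d = 0.4433333 in → contributes +7.21235 in⁴
  horizontal leg (remainder): d = -1.456667 in → contributes +2.436236 in⁴
Total I = 9.648587 in⁴.
For the y-axis: x̄ = 0.6566667 in.
Repeating about the centroidal y-axis gives I_y = 1.418187 in⁴.

I_x ≈ 9.6486 in⁴, I_y ≈ 1.4182 in⁴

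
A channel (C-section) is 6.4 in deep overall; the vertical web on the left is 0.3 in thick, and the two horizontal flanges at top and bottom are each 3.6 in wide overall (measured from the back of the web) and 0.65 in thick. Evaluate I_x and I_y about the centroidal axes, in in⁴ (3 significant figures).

I_x ≈ 42.2 in⁴, I_y ≈ 8.21 in⁴

Break the section into simple shapes (no overlaps), measuring from the bottom-left corner of the bounding box.
Web: 0.3 × 6.4, A = 1.92 in², y = 3.2 in, Ī = 6.5536 in⁴.
Top flange (beyond web): 3.3 × 0.65, A = 2.145 in², y = 6.075 in, Ī = 0.075522 in⁴.
Bottom flange (beyond web): 3.3 × 0.65, A = 2.145 in², y = 0.325 in, Ī = 0.075522 in⁴.
By symmetry the centroid is at mid-height, ȳ = 3.2 in.
Transfer each piece to the centroidal x-axis using Ī + A·d² with d = y − 3.2:
  web: d = 0 in → contributes +6.5536 in⁴
  top flange (beyond web): d = 2.875 in → contributes +17.805 in⁴
  bottom flange (beyond web): d = -2.875 in → contributes +17.805 in⁴
Total I = 42.164 in⁴.
For the y-axis: x̄ = 1.3935 in.
Repeating about the centroidal y-axis gives I_y = 8.205 in⁴.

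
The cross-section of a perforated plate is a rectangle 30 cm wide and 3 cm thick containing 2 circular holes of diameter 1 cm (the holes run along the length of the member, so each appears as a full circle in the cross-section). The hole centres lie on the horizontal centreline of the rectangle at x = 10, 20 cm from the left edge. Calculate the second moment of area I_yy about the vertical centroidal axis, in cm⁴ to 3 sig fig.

I_yy ≈ 6710 cm⁴

Treat the section as a set of non-overlapping primitives; coordinates are from the bounding-box lower-left.
Plate: 30 × 3, A = 90 cm², x = 15 cm, Ī = 6 750 cm⁴.
Hole 1 (subtracted): ⌀1, A = 0.7854 cm², x = 10 cm, Ī = 0.049087 cm⁴.
Hole 2 (subtracted): ⌀1, A = 0.7854 cm², x = 20 cm, Ī = 0.049087 cm⁴.
By symmetry the centroid is at mid-width, x̄ = 15 cm.
Transfer each piece to the vertical centroidal axis using Ī + A·d² with d = x − 15:
  plate: d = 0 cm → contributes +6 750 cm⁴
  hole 1: d = -5 cm → contributes −19.684 cm⁴
  hole 2: d = 5 cm → contributes −19.684 cm⁴
Total I = 6710.6 cm⁴.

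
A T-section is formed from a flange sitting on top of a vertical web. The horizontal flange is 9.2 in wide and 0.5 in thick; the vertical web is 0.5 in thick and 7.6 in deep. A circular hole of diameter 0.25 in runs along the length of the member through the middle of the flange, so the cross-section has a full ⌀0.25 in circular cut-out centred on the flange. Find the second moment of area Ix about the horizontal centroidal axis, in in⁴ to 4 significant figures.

Ix ≈ 52.35 in⁴

Split into non-overlapping primitives; take the origin at the lower-left of the bounding box.
Flange: 9.2 × 0.5, A = 4.6 in², y = 7.85 in, Ī = 0.0958333 in⁴.
Web: 0.5 × 7.6, A = 3.8 in², y = 3.8 in, Ī = 18.2907 in⁴.
Hole (subtracted): ⌀0.25, A = 0.0490874 in², y = 7.85 in, Ī = 0.000191748 in⁴.
Centroid: ȳ = ΣA·y / ΣA = 6.00709 in.
Transfer each piece to the horizontal centroidal axis using Ī + A·d² with d = y − 6.00709:
  flange: d = 1.84291 in → contributes +15.7189 in⁴
  web: d = -2.20709 in → contributes +36.8014 in⁴
  hole: d = 1.84291 in → contributes −0.166909 in⁴
Total I = 52.3534 in⁴.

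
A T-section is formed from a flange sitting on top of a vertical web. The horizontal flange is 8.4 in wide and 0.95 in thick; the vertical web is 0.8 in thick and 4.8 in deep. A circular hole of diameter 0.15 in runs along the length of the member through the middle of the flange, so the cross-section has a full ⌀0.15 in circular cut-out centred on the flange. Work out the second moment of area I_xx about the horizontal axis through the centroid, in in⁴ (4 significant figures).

Break the section into simple shapes (no overlaps), measuring from the bottom-left corner of the bounding box.
Flange: 8.4 × 0.95, A = 7.98 in², y = 5.275 in, Ī = 0.600163 in⁴.
Web: 0.8 × 4.8, A = 3.84 in², y = 2.4 in, Ī = 7.3728 in⁴.
Hole (subtracted): ⌀0.15, A = 0.0176715 in², y = 5.275 in, Ī = 0.0000248505 in⁴.
Centroid: ȳ = ΣA·y / ΣA = 4.33959 in.
Transfer each piece to the horizontal axis through the centroid using Ī + A·d² with d = y − 4.33959:
  flange: d = 0.935409 in → contributes +7.58258 in⁴
  web: d = -1.93959 in → contributes +21.8189 in⁴
  hole: d = 0.935409 in → contributes −0.0154872 in⁴
Total I = 29.386 in⁴.

I_xx ≈ 29.39 in⁴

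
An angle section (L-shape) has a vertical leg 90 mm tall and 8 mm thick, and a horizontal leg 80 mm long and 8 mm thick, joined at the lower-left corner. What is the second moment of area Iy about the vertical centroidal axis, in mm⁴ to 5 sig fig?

Split into non-overlapping primitives; take the origin at the lower-left of the bounding box.
Vertical leg: 8 × 90, A = 720 mm², x = 4 mm, Ī = 3 840 mm⁴.
Horizontal leg (remainder): 72 × 8, A = 576 mm², x = 44 mm, Ī = 248 832 mm⁴.
Centroid: x̄ = ΣA·x / ΣA = 21.77778 mm.
Transfer each piece to the vertical centroidal axis using Ī + A·d² with d = x − 21.77778:
  vertical leg: d = -17.77778 mm → contributes +231395.6 mm⁴
  horizontal leg (remainder): d = 22.22222 mm → contributes +533276.4 mm⁴
Total I = 764 672 mm⁴.

Iy ≈ 7.6467 × 10⁵ mm⁴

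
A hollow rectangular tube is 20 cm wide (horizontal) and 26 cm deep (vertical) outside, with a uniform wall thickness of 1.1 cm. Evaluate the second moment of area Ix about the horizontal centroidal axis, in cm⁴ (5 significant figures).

Ix ≈ 9296.1 cm⁴

Split into non-overlapping primitives; take the origin at the lower-left of the bounding box.
Outer rectangle: 20 × 26, A = 520 cm², y = 13 cm, Ī = 29293.33 cm⁴.
Inner void (subtracted): 17.8 × 23.8, A = 423.64 cm², y = 13 cm, Ī = 19997.22 cm⁴.
By symmetry the centroid is at mid-height, ȳ = 13 cm.
All pieces are centred on the horizontal centroidal axis, so I = ΣĪ (holes subtracted) = 9296.113 cm⁴.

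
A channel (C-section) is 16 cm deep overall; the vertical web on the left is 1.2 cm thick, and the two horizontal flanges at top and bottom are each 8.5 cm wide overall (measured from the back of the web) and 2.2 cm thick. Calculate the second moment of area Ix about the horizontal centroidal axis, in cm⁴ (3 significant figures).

Ix ≈ 1950 cm⁴

Break the section into simple shapes (no overlaps), measuring from the bottom-left corner of the bounding box.
Web: 1.2 × 16, A = 19.2 cm², y = 8 cm, Ī = 409.6 cm⁴.
Top flange (beyond web): 7.3 × 2.2, A = 16.06 cm², y = 14.9 cm, Ī = 6.4775 cm⁴.
Bottom flange (beyond web): 7.3 × 2.2, A = 16.06 cm², y = 1.1 cm, Ī = 6.4775 cm⁴.
By symmetry the centroid is at mid-height, ȳ = 8 cm.
Transfer each piece to the horizontal centroidal axis using Ī + A·d² with d = y − 8:
  web: d = 0 cm → contributes +409.6 cm⁴
  top flange (beyond web): d = 6.9 cm → contributes +771.09 cm⁴
  bottom flange (beyond web): d = -6.9 cm → contributes +771.09 cm⁴
Total I = 1951.8 cm⁴.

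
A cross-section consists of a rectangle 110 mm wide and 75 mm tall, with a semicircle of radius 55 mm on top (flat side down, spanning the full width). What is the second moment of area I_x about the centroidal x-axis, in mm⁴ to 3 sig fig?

Decompose the section into non-overlapping parts with the origin at the bottom-left of its bounding rectangle.
Rectangular body: 110 × 75, A = 8 250 mm², y = 37.5 mm, Ī = 3 867 188 mm⁴.
Semicircular cap: semicircle r = 55, A = 4751.7 mm², y = 98.343 mm, Ī = 1 004 345 mm⁴.
Centroid: ȳ = ΣA·y / ΣA = 59.736 mm.
Transfer each piece to the centroidal x-axis using Ī + A·d² with d = y − 59.736:
  rectangular body: d = -22.236 mm → contributes +7 946 286 mm⁴
  semicircular cap: d = 38.607 mm → contributes +8 086 622 mm⁴
Total I = 16 032 909 mm⁴.

I_x ≈ 1.60 × 10⁷ mm⁴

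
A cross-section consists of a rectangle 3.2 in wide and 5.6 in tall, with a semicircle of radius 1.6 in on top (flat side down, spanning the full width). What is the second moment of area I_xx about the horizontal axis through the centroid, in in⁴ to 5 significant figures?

Break the section into simple shapes (no overlaps), measuring from the bottom-left corner of the bounding box.
Rectangular body: 3.2 × 5.6, A = 17.92 in², y = 2.8 in, Ī = 46.83093 in⁴.
Semicircular cap: semicircle r = 1.6, A = 4.021239 in², y = 6.279061 in, Ī = 0.7193032 in⁴.
Centroid: ȳ = ΣA·y / ΣA = 3.437618 in.
Transfer each piece to the horizontal axis through the centroid using Ī + A·d² with d = y − 3.437618:
  rectangular body: d = -0.6376183 in → contributes +54.11644 in⁴
  semicircular cap: d = 2.841443 in → contributes +33.18597 in⁴
Total I = 87.3024 in⁴.

I_xx ≈ 87.302 in⁴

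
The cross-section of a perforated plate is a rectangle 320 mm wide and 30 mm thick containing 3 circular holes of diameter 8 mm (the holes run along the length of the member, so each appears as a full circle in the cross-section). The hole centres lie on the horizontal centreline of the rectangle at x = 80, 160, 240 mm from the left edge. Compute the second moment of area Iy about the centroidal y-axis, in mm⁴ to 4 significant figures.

Split into non-overlapping primitives; take the origin at the lower-left of the bounding box.
Plate: 320 × 30, A = 9 600 mm², x = 160 mm, Ī = 81 920 000 mm⁴.
Hole 1 (subtracted): ⌀8, A = 50.2655 mm², x = 80 mm, Ī = 201.062 mm⁴.
Hole 2 (subtracted): ⌀8, A = 50.2655 mm², x = 160 mm, Ī = 201.062 mm⁴.
Hole 3 (subtracted): ⌀8, A = 50.2655 mm², x = 240 mm, Ī = 201.062 mm⁴.
By symmetry the centroid is at mid-width, x̄ = 160 mm.
Transfer each piece to the centroidal y-axis using Ī + A·d² with d = x − 160:
  plate: d = 0 mm → contributes +81 920 000 mm⁴
  hole 1: d = -80 mm → contributes −321 900 mm⁴
  hole 2: d = 0 mm → contributes −201.062 mm⁴
  hole 3: d = 80 mm → contributes −321 900 mm⁴
Total I = 81 275 999 mm⁴.

Iy ≈ 8.128 × 10⁷ mm⁴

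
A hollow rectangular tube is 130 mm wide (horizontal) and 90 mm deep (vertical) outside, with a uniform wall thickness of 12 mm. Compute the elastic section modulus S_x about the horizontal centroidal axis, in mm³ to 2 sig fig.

Decompose the section into non-overlapping parts with the origin at the bottom-left of its bounding rectangle.
Outer rectangle: 130 × 90, A = 11 700 mm², y = 45 mm, Ī = 7 897 500 mm⁴.
Inner void (subtracted): 106 × 66, A = 6 996 mm², y = 45 mm, Ī = 2 539 548 mm⁴.
By symmetry the centroid is at mid-height, ȳ = 45 mm.
All pieces are centred on the horizontal centroidal axis, so I = ΣĪ (holes subtracted) = 5 357 952 mm⁴.
Extreme fibre distance c = 45 mm; S = I/c = 119 066 mm³.

S_x ≈ 1.2 × 10⁵ mm³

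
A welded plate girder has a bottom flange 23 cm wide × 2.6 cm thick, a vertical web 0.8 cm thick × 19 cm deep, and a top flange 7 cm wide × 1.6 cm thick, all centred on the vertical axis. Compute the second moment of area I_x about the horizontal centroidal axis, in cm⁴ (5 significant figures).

I_x ≈ 5392.0 cm⁴

Treat the section as a set of non-overlapping primitives; coordinates are from the bounding-box lower-left.
Bottom plate: 23 × 2.6, A = 59.8 cm², y = 1.3 cm, Ī = 33.68733 cm⁴.
Web plate: 0.8 × 19, A = 15.2 cm², y = 12.1 cm, Ī = 457.2667 cm⁴.
Top plate: 7 × 1.6, A = 11.2 cm², y = 22.4 cm, Ī = 2.389333 cm⁴.
Centroid: ȳ = ΣA·y / ΣA = 5.94594 cm.
Transfer each piece to the horizontal centroidal axis using Ī + A·d² with d = y − 5.94594:
  bottom plate: d = -4.64594 cm → contributes +1324.456 cm⁴
  web plate: d = 6.15406 cm → contributes +1032.928 cm⁴
  top plate: d = 16.45406 cm → contributes +3034.634 cm⁴
Total I = 5392.017 cm⁴.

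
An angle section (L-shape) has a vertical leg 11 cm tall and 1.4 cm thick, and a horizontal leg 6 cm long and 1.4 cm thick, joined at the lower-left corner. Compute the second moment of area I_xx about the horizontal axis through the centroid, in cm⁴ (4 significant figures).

I_xx ≈ 261.0 cm⁴

Split into non-overlapping primitives; take the origin at the lower-left of the bounding box.
Vertical leg: 1.4 × 11, A = 15.4 cm², y = 5.5 cm, Ī = 155.283 cm⁴.
Horizontal leg (remainder): 4.6 × 1.4, A = 6.44 cm², y = 0.7 cm, Ī = 1.05187 cm⁴.
Centroid: ȳ = ΣA·y / ΣA = 4.08462 cm.
Transfer each piece to the horizontal axis through the centroid using Ī + A·d² with d = y − 4.08462:
  vertical leg: d = 1.41538 cm → contributes +186.134 cm⁴
  horizontal leg (remainder): d = -3.38462 cm → contributes +74.8261 cm⁴
Total I = 260.96 cm⁴.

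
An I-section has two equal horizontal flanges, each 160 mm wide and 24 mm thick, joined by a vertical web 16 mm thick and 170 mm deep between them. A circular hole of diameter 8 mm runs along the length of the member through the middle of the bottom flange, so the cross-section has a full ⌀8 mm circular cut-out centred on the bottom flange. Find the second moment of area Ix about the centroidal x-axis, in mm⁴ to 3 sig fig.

Ix ≈ 7.87 × 10⁷ mm⁴

Treat the section as a set of non-overlapping primitives; coordinates are from the bounding-box lower-left.
Bottom flange: 160 × 24, A = 3 840 mm², y = 12 mm, Ī = 184 320 mm⁴.
Web: 16 × 170, A = 2 720 mm², y = 109 mm, Ī = 6 550 667 mm⁴.
Top flange: 160 × 24, A = 3 840 mm², y = 206 mm, Ī = 184 320 mm⁴.
Hole (subtracted): ⌀8, A = 50.265 mm², y = 12 mm, Ī = 201.06 mm⁴.
Centroid: ȳ = ΣA·y / ΣA = 109.47 mm.
Transfer each piece to the centroidal x-axis using Ī + A·d² with d = y − 109.47:
  bottom flange: d = -97.471 mm → contributes +36 666 682 mm⁴
  web: d = -0.4711 mm → contributes +6 551 270 mm⁴
  top flange: d = 96.529 mm → contributes +35 964 782 mm⁴
  hole: d = -97.471 mm → contributes −477 754 mm⁴
Total I = 78 704 981 mm⁴.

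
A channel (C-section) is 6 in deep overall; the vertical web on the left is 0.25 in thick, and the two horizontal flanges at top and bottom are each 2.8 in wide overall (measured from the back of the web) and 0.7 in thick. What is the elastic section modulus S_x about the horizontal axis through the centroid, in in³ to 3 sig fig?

S_x ≈ 9.91 in³

Decompose the section into non-overlapping parts with the origin at the bottom-left of its bounding rectangle.
Web: 0.25 × 6, A = 1.5 in², y = 3 in, Ī = 4.5 in⁴.
Top flange (beyond web): 2.55 × 0.7, A = 1.785 in², y = 5.65 in, Ī = 0.072888 in⁴.
Bottom flange (beyond web): 2.55 × 0.7, A = 1.785 in², y = 0.35 in, Ī = 0.072888 in⁴.
By symmetry the centroid is at mid-height, ȳ = 3 in.
Transfer each piece to the horizontal axis through the centroid using Ī + A·d² with d = y − 3:
  web: d = 0 in → contributes +4.5 in⁴
  top flange (beyond web): d = 2.65 in → contributes +12.608 in⁴
  bottom flange (beyond web): d = -2.65 in → contributes +12.608 in⁴
Total I = 29.716 in⁴.
Extreme fibre distance c = 3 in; S = I/c = 9.9054 in³.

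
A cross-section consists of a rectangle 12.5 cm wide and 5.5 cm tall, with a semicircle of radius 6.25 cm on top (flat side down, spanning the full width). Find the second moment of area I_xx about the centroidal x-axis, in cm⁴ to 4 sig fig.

I_xx ≈ 1287 cm⁴

Decompose the section into non-overlapping parts with the origin at the bottom-left of its bounding rectangle.
Rectangular body: 12.5 × 5.5, A = 68.75 cm², y = 2.75 cm, Ī = 173.307 cm⁴.
Semicircular cap: semicircle r = 6.25, A = 61.3592 cm², y = 8.15258 cm, Ī = 167.476 cm⁴.
Centroid: ȳ = ΣA·y / ΣA = 5.29785 cm.
Transfer each piece to the centroidal x-axis using Ī + A·d² with d = y − 5.29785:
  rectangular body: d = -2.54785 cm → contributes +619.599 cm⁴
  semicircular cap: d = 2.85474 cm → contributes +667.524 cm⁴
Total I = 1287.12 cm⁴.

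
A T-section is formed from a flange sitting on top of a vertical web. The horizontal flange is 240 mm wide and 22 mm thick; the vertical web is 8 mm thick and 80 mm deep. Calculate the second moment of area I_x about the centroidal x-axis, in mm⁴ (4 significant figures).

I_x ≈ 2.039 × 10⁶ mm⁴

Split into non-overlapping primitives; take the origin at the lower-left of the bounding box.
Flange: 240 × 22, A = 5 280 mm², y = 91 mm, Ī = 212 960 mm⁴.
Web: 8 × 80, A = 640 mm², y = 40 mm, Ī = 341 333 mm⁴.
Centroid: ȳ = ΣA·y / ΣA = 85.4865 mm.
Transfer each piece to the centroidal x-axis using Ī + A·d² with d = y − 85.4865:
  flange: d = 5.51351 mm → contributes +373 466 mm⁴
  web: d = -45.4865 mm → contributes +1 665 506 mm⁴
Total I = 2 038 972 mm⁴.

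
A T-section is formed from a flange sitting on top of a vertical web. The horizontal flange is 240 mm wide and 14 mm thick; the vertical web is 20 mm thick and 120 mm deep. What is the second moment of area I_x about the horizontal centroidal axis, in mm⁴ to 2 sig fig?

I_x ≈ 9.2 × 10⁶ mm⁴

Treat the section as a set of non-overlapping primitives; coordinates are from the bounding-box lower-left.
Flange: 240 × 14, A = 3 360 mm², y = 127 mm, Ī = 54 880 mm⁴.
Web: 20 × 120, A = 2 400 mm², y = 60 mm, Ī = 2 880 000 mm⁴.
Centroid: ȳ = ΣA·y / ΣA = 99.08 mm.
Transfer each piece to the horizontal centroidal axis using Ī + A·d² with d = y − 99.08:
  flange: d = 27.92 mm → contributes +2 673 463 mm⁴
  web: d = -39.08 mm → contributes +6 546 017 mm⁴
Total I = 9 219 480 mm⁴.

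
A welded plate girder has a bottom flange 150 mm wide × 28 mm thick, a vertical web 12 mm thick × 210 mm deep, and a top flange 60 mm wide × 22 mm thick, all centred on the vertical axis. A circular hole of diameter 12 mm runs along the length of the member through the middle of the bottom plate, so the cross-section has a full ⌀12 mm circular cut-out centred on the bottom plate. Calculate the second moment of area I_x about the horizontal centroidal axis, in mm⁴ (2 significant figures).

Split into non-overlapping primitives; take the origin at the lower-left of the bounding box.
Bottom plate: 150 × 28, A = 4 200 mm², y = 14 mm, Ī = 274 400 mm⁴.
Web plate: 12 × 210, A = 2 520 mm², y = 133 mm, Ī = 9 261 000 mm⁴.
Top plate: 60 × 22, A = 1 320 mm², y = 249 mm, Ī = 53 240 mm⁴.
Hole (subtracted): ⌀12, A = 113.1 mm², y = 14 mm, Ī = 1 018 mm⁴.
Centroid: ȳ = ΣA·y / ΣA = 90.96 mm.
Transfer each piece to the horizontal centroidal axis using Ī + A·d² with d = y − 90.96:
  bottom plate: d = -76.96 mm → contributes +25 152 420 mm⁴
  web plate: d = 42.04 mm → contributes +13 714 068 mm⁴
  top plate: d = 158 mm → contributes +33 021 061 mm⁴
  hole: d = -76.96 mm → contributes −670 932 mm⁴
Total I = 71 216 617 mm⁴.

I_x ≈ 7.1 × 10⁷ mm⁴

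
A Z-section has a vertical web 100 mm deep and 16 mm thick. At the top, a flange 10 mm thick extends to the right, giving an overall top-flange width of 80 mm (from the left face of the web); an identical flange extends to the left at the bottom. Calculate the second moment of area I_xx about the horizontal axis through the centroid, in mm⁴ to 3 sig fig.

I_xx ≈ 3.94 × 10⁶ mm⁴

Break the section into simple shapes (no overlaps), measuring from the bottom-left corner of the bounding box.
Web: 16 × 100, A = 1 600 mm², y = 50 mm, Ī = 1 333 333 mm⁴.
Top flange (beyond web): 64 × 10, A = 640 mm², y = 95 mm, Ī = 5333.3 mm⁴.
Bottom flange (beyond web): 64 × 10, A = 640 mm², y = 5 mm, Ī = 5333.3 mm⁴.
Centroid: ȳ = ΣA·y / ΣA = 50 mm.
Transfer each piece to the horizontal axis through the centroid using Ī + A·d² with d = y − 50:
  web: d = 0 mm → contributes +1 333 333 mm⁴
  top flange (beyond web): d = 45 mm → contributes +1 301 333 mm⁴
  bottom flange (beyond web): d = -45 mm → contributes +1 301 333 mm⁴
Total I = 3 936 000 mm⁴.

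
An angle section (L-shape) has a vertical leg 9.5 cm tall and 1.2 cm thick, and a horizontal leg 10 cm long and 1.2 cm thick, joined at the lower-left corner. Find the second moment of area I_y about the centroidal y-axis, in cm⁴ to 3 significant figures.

Decompose the section into non-overlapping parts with the origin at the bottom-left of its bounding rectangle.
Vertical leg: 1.2 × 9.5, A = 11.4 cm², x = 0.6 cm, Ī = 1.368 cm⁴.
Horizontal leg (remainder): 8.8 × 1.2, A = 10.56 cm², x = 5.6 cm, Ī = 68.147 cm⁴.
Centroid: x̄ = ΣA·x / ΣA = 3.0044 cm.
Transfer each piece to the centroidal y-axis using Ī + A·d² with d = x − 3.0044:
  vertical leg: d = -2.4044 cm → contributes +67.271 cm⁴
  horizontal leg (remainder): d = 2.5956 cm → contributes +139.29 cm⁴
Total I = 206.56 cm⁴.

I_y ≈ 207 cm⁴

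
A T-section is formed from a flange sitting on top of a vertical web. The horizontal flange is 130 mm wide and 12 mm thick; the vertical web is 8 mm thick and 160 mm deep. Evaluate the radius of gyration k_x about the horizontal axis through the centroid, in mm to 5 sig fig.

Treat the section as a set of non-overlapping primitives; coordinates are from the bounding-box lower-left.
Flange: 130 × 12, A = 1 560 mm², y = 166 mm, Ī = 18 720 mm⁴.
Web: 8 × 160, A = 1 280 mm², y = 80 mm, Ī = 2 730 667 mm⁴.
Centroid: ȳ = ΣA·y / ΣA = 127.2394 mm.
Transfer each piece to the horizontal axis through the centroid using Ī + A·d² with d = y − 127.2394:
  flange: d = 38.76056 mm → contributes +2 362 435 mm⁴
  web: d = -47.23944 mm → contributes +5 587 069 mm⁴
Total I = 7 949 504 mm⁴.
Radius of gyration: k = √(I/A) = √(7 949 504 / 2 840) = 52.90672 mm.

k_x ≈ 52.907 mm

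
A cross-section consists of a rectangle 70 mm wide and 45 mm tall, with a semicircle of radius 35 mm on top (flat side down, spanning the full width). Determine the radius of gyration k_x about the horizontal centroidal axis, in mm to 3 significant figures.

Decompose the section into non-overlapping parts with the origin at the bottom-left of its bounding rectangle.
Rectangular body: 70 × 45, A = 3 150 mm², y = 22.5 mm, Ī = 531 563 mm⁴.
Semicircular cap: semicircle r = 35, A = 1924.2 mm², y = 59.854 mm, Ī = 164 704 mm⁴.
Centroid: ȳ = ΣA·y / ΣA = 36.665 mm.
Transfer each piece to the horizontal centroidal axis using Ī + A·d² with d = y − 36.665:
  rectangular body: d = -14.165 mm → contributes +1 163 636 mm⁴
  semicircular cap: d = 23.189 mm → contributes +1 199 423 mm⁴
Total I = 2 363 060 mm⁴.
Radius of gyration: k = √(I/A) = √(2 363 060 / 5074.2) = 21.58 mm.

k_x ≈ 21.6 mm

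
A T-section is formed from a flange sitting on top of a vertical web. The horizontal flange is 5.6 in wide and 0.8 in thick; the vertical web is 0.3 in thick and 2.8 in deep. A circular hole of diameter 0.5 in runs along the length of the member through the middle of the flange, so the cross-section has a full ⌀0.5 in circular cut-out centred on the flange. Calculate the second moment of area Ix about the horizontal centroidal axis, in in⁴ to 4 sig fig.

Ix ≈ 3.060 in⁴

Treat the section as a set of non-overlapping primitives; coordinates are from the bounding-box lower-left.
Flange: 5.6 × 0.8, A = 4.48 in², y = 3.2 in, Ī = 0.238933 in⁴.
Web: 0.3 × 2.8, A = 0.84 in², y = 1.4 in, Ī = 0.5488 in⁴.
Hole (subtracted): ⌀0.5, A = 0.19635 in², y = 3.2 in, Ī = 0.00306796 in⁴.
Centroid: ȳ = ΣA·y / ΣA = 2.9049 in.
Transfer each piece to the horizontal centroidal axis using Ī + A·d² with d = y − 2.9049:
  flange: d = 0.295102 in → contributes +0.629075 in⁴
  web: d = -1.5049 in → contributes +2.45116 in⁴
  hole: d = 0.295102 in → contributes −0.0201671 in⁴
Total I = 3.06007 in⁴.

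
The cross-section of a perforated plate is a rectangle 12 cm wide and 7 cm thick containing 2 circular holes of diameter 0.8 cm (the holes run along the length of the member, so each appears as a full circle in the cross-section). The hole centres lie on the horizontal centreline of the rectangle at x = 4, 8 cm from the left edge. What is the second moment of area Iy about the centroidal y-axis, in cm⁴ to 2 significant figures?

Iy ≈ 1000 cm⁴

Split into non-overlapping primitives; take the origin at the lower-left of the bounding box.
Plate: 12 × 7, A = 84 cm², x = 6 cm, Ī = 1 008 cm⁴.
Hole 1 (subtracted): ⌀0.8, A = 0.5027 cm², x = 4 cm, Ī = 0.02011 cm⁴.
Hole 2 (subtracted): ⌀0.8, A = 0.5027 cm², x = 8 cm, Ī = 0.02011 cm⁴.
By symmetry the centroid is at mid-width, x̄ = 6 cm.
Transfer each piece to the centroidal y-axis using Ī + A·d² with d = x − 6:
  plate: d = 0 cm → contributes +1 008 cm⁴
  hole 1: d = -2 cm → contributes −2.031 cm⁴
  hole 2: d = 2 cm → contributes −2.031 cm⁴
Total I = 1 004 cm⁴.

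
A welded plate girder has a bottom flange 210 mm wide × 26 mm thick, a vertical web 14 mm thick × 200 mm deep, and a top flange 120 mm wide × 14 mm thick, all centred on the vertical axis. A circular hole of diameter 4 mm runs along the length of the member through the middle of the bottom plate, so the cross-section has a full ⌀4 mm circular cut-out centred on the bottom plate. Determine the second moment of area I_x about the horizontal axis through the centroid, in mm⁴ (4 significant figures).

I_x ≈ 7.933 × 10⁷ mm⁴

Break the section into simple shapes (no overlaps), measuring from the bottom-left corner of the bounding box.
Bottom plate: 210 × 26, A = 5 460 mm², y = 13 mm, Ī = 307 580 mm⁴.
Web plate: 14 × 200, A = 2 800 mm², y = 126 mm, Ī = 9 333 333 mm⁴.
Top plate: 120 × 14, A = 1 680 mm², y = 233 mm, Ī = 27 440 mm⁴.
Hole (subtracted): ⌀4, A = 12.5664 mm², y = 13 mm, Ī = 12.5664 mm⁴.
Centroid: ȳ = ΣA·y / ΣA = 82.1014 mm.
Transfer each piece to the horizontal axis through the centroid using Ī + A·d² with d = y − 82.1014:
  bottom plate: d = -69.1014 mm → contributes +26 379 132 mm⁴
  web plate: d = 43.8986 mm → contributes +14 729 166 mm⁴
  top plate: d = 150.899 mm → contributes +38 281 669 mm⁴
  hole: d = -69.1014 mm → contributes −60017.1 mm⁴
Total I = 79 329 950 mm⁴.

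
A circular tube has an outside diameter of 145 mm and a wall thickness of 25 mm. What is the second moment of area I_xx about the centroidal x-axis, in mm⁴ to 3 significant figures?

I_xx ≈ 1.77 × 10⁷ mm⁴

Treat the section as a set of non-overlapping primitives; coordinates are from the bounding-box lower-left.
Outer circle: ⌀145, A = 16 513 mm², y = 72.5 mm, Ī = 21 699 109 mm⁴.
Bore (subtracted): ⌀95, A = 7088.2 mm², y = 72.5 mm, Ī = 3 998 198 mm⁴.
By symmetry the centroid is at mid-height, ȳ = 72.5 mm.
All pieces are centred on the centroidal x-axis, so I = ΣĪ (holes subtracted) = 17 700 911 mm⁴.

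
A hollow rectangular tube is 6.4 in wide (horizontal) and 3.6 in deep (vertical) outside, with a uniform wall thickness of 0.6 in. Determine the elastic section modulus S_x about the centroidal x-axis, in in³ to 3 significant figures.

Decompose the section into non-overlapping parts with the origin at the bottom-left of its bounding rectangle.
Outer rectangle: 6.4 × 3.6, A = 23.04 in², y = 1.8 in, Ī = 24.883 in⁴.
Inner void (subtracted): 5.2 × 2.4, A = 12.48 in², y = 1.8 in, Ī = 5.9904 in⁴.
By symmetry the centroid is at mid-height, ȳ = 1.8 in.
All pieces are centred on the centroidal x-axis, so I = ΣĪ (holes subtracted) = 18.893 in⁴.
Extreme fibre distance c = 1.8 in; S = I/c = 10.496 in³.

S_x ≈ 10.5 in³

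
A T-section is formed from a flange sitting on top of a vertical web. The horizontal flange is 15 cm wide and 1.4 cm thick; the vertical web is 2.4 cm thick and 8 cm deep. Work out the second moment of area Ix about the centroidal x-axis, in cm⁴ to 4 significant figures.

Split into non-overlapping primitives; take the origin at the lower-left of the bounding box.
Flange: 15 × 1.4, A = 21 cm², y = 8.7 cm, Ī = 3.43 cm⁴.
Web: 2.4 × 8, A = 19.2 cm², y = 4 cm, Ī = 102.4 cm⁴.
Centroid: ȳ = ΣA·y / ΣA = 6.45522 cm.
Transfer each piece to the centroidal x-axis using Ī + A·d² with d = y − 6.45522:
  flange: d = 2.24478 cm → contributes +109.249 cm⁴
  web: d = -2.45522 cm → contributes +218.14 cm⁴
Total I = 327.389 cm⁴.

Ix ≈ 327.4 cm⁴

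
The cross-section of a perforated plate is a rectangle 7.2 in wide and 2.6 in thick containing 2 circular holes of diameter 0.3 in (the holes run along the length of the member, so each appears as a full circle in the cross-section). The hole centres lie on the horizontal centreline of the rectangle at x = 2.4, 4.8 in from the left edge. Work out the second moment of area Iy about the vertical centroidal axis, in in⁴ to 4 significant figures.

Iy ≈ 80.67 in⁴

Decompose the section into non-overlapping parts with the origin at the bottom-left of its bounding rectangle.
Plate: 7.2 × 2.6, A = 18.72 in², x = 3.6 in, Ī = 80.8704 in⁴.
Hole 1 (subtracted): ⌀0.3, A = 0.0706858 in², x = 2.4 in, Ī = 0.000397608 in⁴.
Hole 2 (subtracted): ⌀0.3, A = 0.0706858 in², x = 4.8 in, Ī = 0.000397608 in⁴.
By symmetry the centroid is at mid-width, x̄ = 3.6 in.
Transfer each piece to the vertical centroidal axis using Ī + A·d² with d = x − 3.6:
  plate: d = 0 in → contributes +80.8704 in⁴
  hole 1: d = -1.2 in → contributes −0.102185 in⁴
  hole 2: d = 1.2 in → contributes −0.102185 in⁴
Total I = 80.666 in⁴.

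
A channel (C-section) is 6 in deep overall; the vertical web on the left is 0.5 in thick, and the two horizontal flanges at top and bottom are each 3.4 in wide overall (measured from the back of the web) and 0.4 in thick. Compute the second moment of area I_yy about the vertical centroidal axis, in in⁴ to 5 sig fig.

Split into non-overlapping primitives; take the origin at the lower-left of the bounding box.
Web: 0.5 × 6, A = 3 in², x = 0.25 in, Ī = 0.0625 in⁴.
Top flange (beyond web): 2.9 × 0.4, A = 1.16 in², x = 1.95 in, Ī = 0.8129667 in⁴.
Bottom flange (beyond web): 2.9 × 0.4, A = 1.16 in², x = 1.95 in, Ī = 0.8129667 in⁴.
Centroid: x̄ = ΣA·x / ΣA = 0.9913534 in.
Transfer each piece to the vertical centroidal axis using Ī + A·d² with d = x − 0.9913534:
  web: d = -0.7413534 in → contributes +1.711315 in⁴
  top flange (beyond web): d = 0.9586466 in → contributes +1.879011 in⁴
  bottom flange (beyond web): d = 0.9586466 in → contributes +1.879011 in⁴
Total I = 5.469336 in⁴.

I_yy ≈ 5.4693 in⁴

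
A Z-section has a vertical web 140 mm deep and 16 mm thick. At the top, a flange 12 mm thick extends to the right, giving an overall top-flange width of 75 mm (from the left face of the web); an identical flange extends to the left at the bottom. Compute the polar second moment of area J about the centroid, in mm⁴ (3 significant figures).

Decompose the section into non-overlapping parts with the origin at the bottom-left of its bounding rectangle.
Web: 16 × 140, A = 2 240 mm², y = 70 mm, Ī = 3 658 667 mm⁴.
Top flange (beyond web): 59 × 12, A = 708 mm², y = 134 mm, Ī = 8 496 mm⁴.
Bottom flange (beyond web): 59 × 12, A = 708 mm², y = 6 mm, Ī = 8 496 mm⁴.
Centroid: ȳ = ΣA·y / ΣA = 70 mm.
Transfer each piece to the centroidal x-axis using Ī + A·d² with d = y − 70:
  web: d = 0 mm → contributes +3 658 667 mm⁴
  top flange (beyond web): d = 64 mm → contributes +2 908 464 mm⁴
  bottom flange (beyond web): d = -64 mm → contributes +2 908 464 mm⁴
Total I = 9 475 595 mm⁴.
For the y-axis: x̄ = 67 mm.
Repeating about the centroidal y-axis gives I_y = 2 449 795 mm⁴.
Polar second moment: J = I_x + I_y = 11 925 389 mm⁴.

J ≈ 1.19 × 10⁷ mm⁴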